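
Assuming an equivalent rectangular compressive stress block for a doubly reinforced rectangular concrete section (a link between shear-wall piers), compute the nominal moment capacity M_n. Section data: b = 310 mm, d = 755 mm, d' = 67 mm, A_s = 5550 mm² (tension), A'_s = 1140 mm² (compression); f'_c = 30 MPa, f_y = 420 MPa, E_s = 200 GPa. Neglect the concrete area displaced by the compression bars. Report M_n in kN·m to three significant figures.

Assume both tension and compression steel yield.
Net tension couple steel: A_s − A'_s = 4410 mm².
a = (A_s − A'_s) f_y / (0.85 f'_c b) = 1852200/(0.85 × 30 × 310) = 234.31 mm.
c = a/β₁ = 234.31/0.836 = 280.28 mm; ε'_s = 0.003(c − d')/c = 0.0023 ≥ f_y/E_s = 0.0021, so compression steel does yield.
M_n = (A_s − A'_s) f_y (d − a/2) + A'_s f_y (d − d') = [1852200 × (755 − 117.155) + 478800 × (755 − 67)] × 10⁻⁶ = 1181.42 + 329.41 = 1510.83 kN·m.

M_n ≈ 1510 kN·m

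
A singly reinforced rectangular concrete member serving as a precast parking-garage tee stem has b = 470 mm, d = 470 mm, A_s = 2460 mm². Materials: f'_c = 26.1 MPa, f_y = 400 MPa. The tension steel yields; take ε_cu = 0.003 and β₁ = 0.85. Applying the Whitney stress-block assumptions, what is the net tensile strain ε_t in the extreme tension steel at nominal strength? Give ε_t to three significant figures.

ε_t ≈ 0.00970

a = A_s f_y/(0.85 f'_c b) = 94.37 mm.
β₁ = 0.85, so c = a/β₁ = 94.37/0.85 = 111.02 mm.
From the linear strain diagram with ε_cu = 0.003: ε_t = 0.003 (d − c)/c = 0.003 × (470 − 111.02)/111.02 = 0.00970.
Since ε_t ≥ 0.005, the section is tension-controlled.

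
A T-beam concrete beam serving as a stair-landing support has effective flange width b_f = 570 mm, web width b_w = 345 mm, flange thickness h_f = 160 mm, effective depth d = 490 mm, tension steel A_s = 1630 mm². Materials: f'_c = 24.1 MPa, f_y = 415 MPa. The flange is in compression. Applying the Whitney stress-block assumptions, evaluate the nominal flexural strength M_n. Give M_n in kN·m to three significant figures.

Tension: T = A_s f_y = 1630 × 415 = 676450 N.
Try a within the flange: a = T/(0.85 f'_c b_f) = 676450/(0.85 × 24.1 × 570) = 57.93 mm.
Since a = 57.93 ≤ h_f = 160 mm, the stress block lies entirely in the flange; analyse as a rectangular beam of width b_f.
M_n = T(d − a/2) = 676450 × (490 − 28.965) = 311.87 × 10⁶ N·mm.
M_n = 311.87 kN·m.

M_n ≈ 312 kN·m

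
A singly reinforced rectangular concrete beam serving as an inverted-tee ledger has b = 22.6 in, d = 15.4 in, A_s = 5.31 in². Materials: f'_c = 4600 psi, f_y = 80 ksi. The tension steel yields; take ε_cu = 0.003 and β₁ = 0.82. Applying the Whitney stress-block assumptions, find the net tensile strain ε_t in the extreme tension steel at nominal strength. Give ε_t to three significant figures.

a = A_s f_y/(0.85 f'_c b) = 4.807 in.
β₁ = 0.82, so c = a/β₁ = 4.807/0.82 = 5.862 in.
From the linear strain diagram with ε_cu = 0.003: ε_t = 0.003 (d − c)/c = 0.003 × (15.4 − 5.862)/5.862 = 0.00488.
ε_t is between 0.004 and 0.005 — transition zone.

ε_t ≈ 0.00488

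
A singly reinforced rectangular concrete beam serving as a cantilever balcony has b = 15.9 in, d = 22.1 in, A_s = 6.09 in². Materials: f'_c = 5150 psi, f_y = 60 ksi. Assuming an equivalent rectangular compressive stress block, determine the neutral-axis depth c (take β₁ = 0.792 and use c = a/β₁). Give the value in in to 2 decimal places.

T = A_s f_y = 6.09 × 60 = 365.4 kips.
a = T/(0.85 f'_c b) = 365.4/(0.85 × 5.15 × 15.9) = 5.2498 in.
With β₁ = 0.792, c = a/β₁ = 5.2498/0.792 = 6.63 in.

c ≈ 6.63 in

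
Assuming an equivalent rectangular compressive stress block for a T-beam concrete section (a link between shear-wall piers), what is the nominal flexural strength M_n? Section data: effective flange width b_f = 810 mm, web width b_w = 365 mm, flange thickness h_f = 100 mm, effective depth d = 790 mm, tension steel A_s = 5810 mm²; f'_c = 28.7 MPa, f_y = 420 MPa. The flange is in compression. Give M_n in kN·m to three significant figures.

Tension: T = A_s f_y = 5810 × 420 = 2440200 N.
Try a within the flange: a = T/(0.85 f'_c b_f) = 2440200/(0.85 × 28.7 × 810) = 123.49 mm.
a = 123.49 > h_f = 100 mm: the block extends into the web. Split into flange-overhang and web parts.
C_f = 0.85 f'_c (b_f − b_w) h_f = 0.85 × 28.7 × (810 − 365) × 100 = 1085578 N.
Remaining web compression depth: a_w = (T − C_f)/(0.85 f'_c b_w) = (2440200 − 1085578)/(0.85 × 28.7 × 365) = 152.13 mm.
M_n = C_f(d − h_f/2) + (T − C_f)(d − a_w/2) = 1085578 × (790 − 50) + 1354622 × (790 − 76.065) = 803.33 + 967.11 = 1770.44 × 10⁶ N·mm.
M_n = 1770.44 kN·m.

M_n ≈ 1770 kN·m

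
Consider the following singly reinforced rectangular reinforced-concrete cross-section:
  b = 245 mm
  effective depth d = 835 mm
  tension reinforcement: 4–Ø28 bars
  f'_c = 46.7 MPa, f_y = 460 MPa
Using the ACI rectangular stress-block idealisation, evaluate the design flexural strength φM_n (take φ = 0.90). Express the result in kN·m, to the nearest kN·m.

φM_n ≈ 792 kN·m

A_s = 4 × 616 = 2464 mm².
T = A_s f_y = 2464 × 460 = 1133440 N = 1133.44 kN.
From C = T: a = T/(0.85 f'_c b) = 1133440/(0.85 × 46.7 × 245) = 116.55 mm.
M_n = T(d − a/2) = 1133.44 kN × (835 − 58.275) mm = 880.37 kN·m.
φM_n = 0.90 × 880.37 = 792.33 kN·m.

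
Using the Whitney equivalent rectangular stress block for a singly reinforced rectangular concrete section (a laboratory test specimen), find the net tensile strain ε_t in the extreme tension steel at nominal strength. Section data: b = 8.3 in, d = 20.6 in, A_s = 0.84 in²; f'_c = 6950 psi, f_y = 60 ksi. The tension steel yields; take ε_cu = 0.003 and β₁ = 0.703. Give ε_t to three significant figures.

a = A_s f_y/(0.85 f'_c b) = 1.028 in.
β₁ = 0.703, so c = a/β₁ = 1.028/0.703 = 1.462 in.
From the linear strain diagram with ε_cu = 0.003: ε_t = 0.003 (d − c)/c = 0.003 × (20.6 − 1.462)/1.462 = 0.0393.
Since ε_t ≥ 0.005, the section is tension-controlled.

ε_t ≈ 0.0393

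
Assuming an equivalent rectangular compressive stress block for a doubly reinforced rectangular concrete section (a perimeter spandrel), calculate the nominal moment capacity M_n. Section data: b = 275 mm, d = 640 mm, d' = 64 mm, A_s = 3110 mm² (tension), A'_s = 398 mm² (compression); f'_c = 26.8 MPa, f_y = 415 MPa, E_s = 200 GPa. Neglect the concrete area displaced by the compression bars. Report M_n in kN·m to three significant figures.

M_n ≈ 714 kN·m

Assume both tension and compression steel yield.
Net tension couple steel: A_s − A'_s = 2712 mm².
a = (A_s − A'_s) f_y / (0.85 f'_c b) = 1125480/(0.85 × 26.8 × 275) = 179.66 mm.
c = a/β₁ = 179.66/0.85 = 211.36 mm; ε'_s = 0.003(c − d')/c = 0.0021 ≥ f_y/E_s = 0.0021, so compression steel does yield.
M_n = (A_s − A'_s) f_y (d − a/2) + A'_s f_y (d − d') = [1125480 × (640 − 89.83) + 165170 × (640 − 64)] × 10⁻⁶ = 619.21 + 95.14 = 714.35 kN·m.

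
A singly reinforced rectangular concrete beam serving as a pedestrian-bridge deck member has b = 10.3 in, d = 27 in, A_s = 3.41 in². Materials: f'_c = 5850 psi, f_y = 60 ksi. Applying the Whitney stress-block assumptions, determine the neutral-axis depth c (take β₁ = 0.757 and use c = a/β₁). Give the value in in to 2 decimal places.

T = A_s f_y = 3.41 × 60 = 204.6 kips.
a = T/(0.85 f'_c b) = 204.6/(0.85 × 5.85 × 10.3) = 3.9948 in.
With β₁ = 0.757, c = a/β₁ = 3.9948/0.757 = 5.28 in.

c ≈ 5.28 in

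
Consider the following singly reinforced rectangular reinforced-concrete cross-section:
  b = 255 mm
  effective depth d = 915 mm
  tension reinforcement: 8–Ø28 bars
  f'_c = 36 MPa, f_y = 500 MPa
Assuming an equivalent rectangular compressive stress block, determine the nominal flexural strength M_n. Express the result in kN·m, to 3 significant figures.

M_n ≈ 1870 kN·m

A_s = 8 × 616 = 4928 mm².
T = A_s f_y = 4928 × 500 = 2464000 N = 2464 kN.
From C = T: a = T/(0.85 f'_c b) = 2464000/(0.85 × 36 × 255) = 315.78 mm.
M_n = T(d − a/2) = 2464 kN × (915 − 157.89) mm = 1865.52 kN·m.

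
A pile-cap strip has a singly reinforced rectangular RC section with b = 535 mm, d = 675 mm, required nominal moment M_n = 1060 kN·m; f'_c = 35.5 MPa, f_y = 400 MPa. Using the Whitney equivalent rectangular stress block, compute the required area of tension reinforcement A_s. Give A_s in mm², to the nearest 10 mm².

With M_n = 0.85 f'_c a b (d − a/2), solve the quadratic for a:
a = d − √(d² − 2M_n/(0.85 f'_c b)) = 675 − √(675² − 2 × 1060×10⁶/(0.85 × 35.5 × 535)) = 105.52 mm.
A_s = 0.85 f'_c a b / f_y = 0.85 × 35.5 × 105.52 × 535 / 400 = 4258.7 mm².

A_s ≈ 4260 mm²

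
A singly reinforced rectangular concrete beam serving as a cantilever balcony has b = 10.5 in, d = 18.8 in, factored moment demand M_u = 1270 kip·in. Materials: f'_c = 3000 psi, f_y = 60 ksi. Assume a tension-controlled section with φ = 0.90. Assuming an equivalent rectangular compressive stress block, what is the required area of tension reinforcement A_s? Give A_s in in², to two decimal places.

M_n = M_u/φ = 1270/0.90 = 1411.11 kip·in.
From M_n = 0.85 f'_c a b (d − a/2):
a = d − √(d² − 2M_n/(0.85 f'_c b)) = 18.8 − √(18.8² − 2 × 1411.11/(0.85 × 3 × 10.5)) = 3.051 in.
A_s = 0.85 f'_c a b / f_y = 0.85 × 3 × 3.051 × 10.5 / 60 = 1.362 in².

A_s ≈ 1.36 in²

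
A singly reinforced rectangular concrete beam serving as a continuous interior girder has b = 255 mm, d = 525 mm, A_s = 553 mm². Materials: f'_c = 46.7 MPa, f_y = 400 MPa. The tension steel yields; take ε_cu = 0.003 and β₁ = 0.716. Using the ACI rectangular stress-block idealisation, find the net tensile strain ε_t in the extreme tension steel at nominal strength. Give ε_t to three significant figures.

ε_t ≈ 0.0486

a = A_s f_y/(0.85 f'_c b) = 21.85 mm.
β₁ = 0.716, so c = a/β₁ = 21.85/0.716 = 30.52 mm.
From the linear strain diagram with ε_cu = 0.003: ε_t = 0.003 (d − c)/c = 0.003 × (525 − 30.52)/30.52 = 0.0486.
Since ε_t ≥ 0.005, the section is tension-controlled.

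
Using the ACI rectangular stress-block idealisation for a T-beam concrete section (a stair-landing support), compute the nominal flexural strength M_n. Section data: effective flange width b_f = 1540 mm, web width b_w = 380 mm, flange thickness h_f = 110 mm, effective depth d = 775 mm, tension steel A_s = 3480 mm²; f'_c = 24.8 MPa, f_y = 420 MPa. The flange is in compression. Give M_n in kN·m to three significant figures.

M_n ≈ 1100 kN·m

Tension: T = A_s f_y = 3480 × 420 = 1461600 N.
Try a within the flange: a = T/(0.85 f'_c b_f) = 1461600/(0.85 × 24.8 × 1540) = 45.02 mm.
Since a = 45.02 ≤ h_f = 110 mm, the stress block lies entirely in the flange; analyse as a rectangular beam of width b_f.
M_n = T(d − a/2) = 1461600 × (775 − 22.51) = 1099.84 × 10⁶ N·mm.
M_n = 1099.84 kN·m.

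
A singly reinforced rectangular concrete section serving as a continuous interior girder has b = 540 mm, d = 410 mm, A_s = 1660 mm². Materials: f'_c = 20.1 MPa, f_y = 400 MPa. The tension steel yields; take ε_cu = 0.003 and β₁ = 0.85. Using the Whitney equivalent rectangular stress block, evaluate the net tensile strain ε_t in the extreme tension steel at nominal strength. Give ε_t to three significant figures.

ε_t ≈ 0.0115

a = A_s f_y/(0.85 f'_c b) = 71.97 mm.
β₁ = 0.85, so c = a/β₁ = 71.97/0.85 = 84.67 mm.
From the linear strain diagram with ε_cu = 0.003: ε_t = 0.003 (d − c)/c = 0.003 × (410 − 84.67)/84.67 = 0.0115.
Since ε_t ≥ 0.005, the section is tension-controlled.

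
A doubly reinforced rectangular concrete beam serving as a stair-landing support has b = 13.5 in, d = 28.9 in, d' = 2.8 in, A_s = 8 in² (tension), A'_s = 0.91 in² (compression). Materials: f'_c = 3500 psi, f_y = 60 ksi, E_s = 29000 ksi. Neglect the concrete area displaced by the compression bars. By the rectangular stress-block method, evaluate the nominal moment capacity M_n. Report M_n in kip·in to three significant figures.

Assume both steels yield.
a = (A_s − A'_s) f_y/(0.85 f'_c b) = (8 − 0.91) × 60/(0.85 × 3.5 × 13.5) = 10.592 in.
c = a/β₁ = 10.592/0.85 = 12.461 in; ε'_s = 0.003(c − d')/c = 0.0023 ≥ ε_y = 0.0021, so the compression steel yields.
M_n = (A_s − A'_s) f_y (d − a/2) + A'_s f_y (d − d') = 425.4 × (28.9 − 5.296) + 54.6 × (28.9 − 2.8) = 10041.1 + 1425.1 = 11466.2 kip·in.

M_n ≈ 11500 kip·in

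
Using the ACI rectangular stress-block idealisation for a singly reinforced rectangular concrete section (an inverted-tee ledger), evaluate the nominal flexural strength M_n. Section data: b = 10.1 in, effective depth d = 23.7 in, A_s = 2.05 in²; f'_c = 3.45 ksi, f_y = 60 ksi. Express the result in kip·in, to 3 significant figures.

M_n ≈ 2660 kip·in

T = A_s f_y = 2.05 × 60 = 123 kips.
a = T/(0.85 f'_c b) = 123/(0.85 × 3.45 × 10.1) = 4.153 in.
M_n = T(d − a/2) = 123 × (23.7 − 2.0765) = 2659.7 kip·in.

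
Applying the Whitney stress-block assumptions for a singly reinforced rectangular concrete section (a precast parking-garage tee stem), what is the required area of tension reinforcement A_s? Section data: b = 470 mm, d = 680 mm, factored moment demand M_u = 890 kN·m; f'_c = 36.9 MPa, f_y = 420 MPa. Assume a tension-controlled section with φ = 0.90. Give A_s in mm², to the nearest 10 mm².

M_n = M_u/φ = 890/0.90 = 988.889 kN·m.
With M_n = 0.85 f'_c a b (d − a/2), solve the quadratic for a:
a = d − √(d² − 2M_n/(0.85 f'_c b)) = 680 − √(680² − 2 × 988.889×10⁶/(0.85 × 36.9 × 470)) = 107.08 mm.
A_s = 0.85 f'_c a b / f_y = 0.85 × 36.9 × 107.08 × 470 / 420 = 3758.4 mm².

A_s ≈ 3760 mm²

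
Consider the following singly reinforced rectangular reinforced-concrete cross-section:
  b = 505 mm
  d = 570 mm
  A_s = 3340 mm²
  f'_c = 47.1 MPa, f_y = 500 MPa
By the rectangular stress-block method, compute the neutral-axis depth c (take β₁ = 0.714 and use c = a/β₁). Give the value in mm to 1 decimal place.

T = A_s f_y = 3340 × 500 = 1670000 N = 1670 kN.
Setting C = 0.85 f'_c a b equal to T: a = 1670000/(0.85 × 47.1 × 505) = 82.601 mm.
With β₁ = 0.714, c = a/β₁ = 82.601/0.714 = 115.7 mm.

c ≈ 115.7 mm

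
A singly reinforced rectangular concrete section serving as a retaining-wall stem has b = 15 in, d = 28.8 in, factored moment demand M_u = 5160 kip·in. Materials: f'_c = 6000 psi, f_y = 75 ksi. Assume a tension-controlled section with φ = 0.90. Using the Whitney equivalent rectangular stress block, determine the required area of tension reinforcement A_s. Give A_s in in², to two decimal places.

M_n = M_u/φ = 5160/0.90 = 5733.33 kip·in.
From M_n = 0.85 f'_c a b (d − a/2):
a = d − √(d² − 2M_n/(0.85 f'_c b)) = 28.8 − √(28.8² − 2 × 5733.33/(0.85 × 6 × 15)) = 2.732 in.
A_s = 0.85 f'_c a b / f_y = 0.85 × 6 × 2.732 × 15 / 75 = 2.787 in².

A_s ≈ 2.79 in²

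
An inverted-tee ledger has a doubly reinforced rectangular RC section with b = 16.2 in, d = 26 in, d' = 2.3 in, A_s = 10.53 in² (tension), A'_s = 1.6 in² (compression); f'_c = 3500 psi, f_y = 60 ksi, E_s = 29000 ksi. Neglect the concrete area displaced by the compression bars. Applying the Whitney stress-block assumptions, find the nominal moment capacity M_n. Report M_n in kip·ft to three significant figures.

M_n ≈ 1100 kip·ft

Assume both steels yield.
a = (A_s − A'_s) f_y/(0.85 f'_c b) = (10.53 − 1.6) × 60/(0.85 × 3.5 × 16.2) = 11.117 in.
c = a/β₁ = 11.117/0.85 = 13.079 in; ε'_s = 0.003(c − d')/c = 0.0025 ≥ ε_y = 0.0021, so the compression steel yields.
M_n = (A_s − A'_s) f_y (d − a/2) + A'_s f_y (d − d') = 535.8 × (26 − 5.5585) + 96 × (26 − 2.3) = 10952.6 + 2275.2 = 13227.8 kip·in = 13227.8/12 = 1102.32 kip·ft.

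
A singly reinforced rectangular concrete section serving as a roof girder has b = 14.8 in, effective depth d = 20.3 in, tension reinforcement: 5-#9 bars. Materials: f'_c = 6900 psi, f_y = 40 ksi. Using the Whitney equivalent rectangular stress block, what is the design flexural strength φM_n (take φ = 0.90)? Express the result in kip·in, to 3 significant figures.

φM_n ≈ 3450 kip·in

A_s = 5 × 1 = 5 in².
T = A_s f_y = 5 × 40 = 200 kips.
a = T/(0.85 f'_c b) = 200/(0.85 × 6.9 × 14.8) = 2.304 in.
M_n = T(d − a/2) = 200 × (20.3 − 1.152) = 3829.6 kip·in.
φM_n = 0.90 × 3829.6 = 3446.6 kip·in.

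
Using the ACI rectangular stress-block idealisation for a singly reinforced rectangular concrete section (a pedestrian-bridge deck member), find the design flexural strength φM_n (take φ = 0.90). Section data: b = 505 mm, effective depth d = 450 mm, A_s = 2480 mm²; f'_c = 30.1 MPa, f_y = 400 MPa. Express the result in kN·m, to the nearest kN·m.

φM_n ≈ 367 kN·m

T = A_s f_y = 2480 × 400 = 992000 N = 992 kN.
From C = T: a = T/(0.85 f'_c b) = 992000/(0.85 × 30.1 × 505) = 76.78 mm.
M_n = T(d − a/2) = 992 kN × (450 − 38.39) mm = 408.32 kN·m.
φM_n = 0.90 × 408.32 = 367.49 kN·m.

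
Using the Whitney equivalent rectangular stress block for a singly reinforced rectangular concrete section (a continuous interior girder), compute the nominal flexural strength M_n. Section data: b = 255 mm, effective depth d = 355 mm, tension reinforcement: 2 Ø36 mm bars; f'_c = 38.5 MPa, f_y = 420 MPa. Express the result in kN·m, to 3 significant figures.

A_s = 2 × 1018 = 2036 mm².
T = A_s f_y = 2036 × 420 = 855120 N = 855.12 kN.
From C = T: a = T/(0.85 f'_c b) = 855120/(0.85 × 38.5 × 255) = 102.47 mm.
M_n = T(d − a/2) = 855.12 kN × (355 − 51.235) mm = 259.76 kN·m.

M_n ≈ 260 kN·m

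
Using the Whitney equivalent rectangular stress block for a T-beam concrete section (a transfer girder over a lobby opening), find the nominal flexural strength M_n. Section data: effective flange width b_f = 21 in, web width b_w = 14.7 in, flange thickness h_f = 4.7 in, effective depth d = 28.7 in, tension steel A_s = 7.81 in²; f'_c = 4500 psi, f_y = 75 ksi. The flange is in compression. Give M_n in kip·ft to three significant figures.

Tension: T = A_s f_y = 7.81 × 75 = 585.75 kips.
Try a within the flange: a = T/(0.85 f'_c b_f) = 585.75/(0.85 × 4.5 × 21) = 7.292 in.
a = 7.292 > h_f = 4.7 in: the block extends into the web. Split into flange-overhang and web parts.
C_f = 0.85 f'_c (b_f − b_w) h_f = 0.85 × 4.5 × (21 − 14.7) × 4.7 = 113.3 kips.
Remaining web compression depth: a_w = (T − C_f)/(0.85 f'_c b_w) = (585.75 − 113.3)/(0.85 × 4.5 × 14.7) = 8.402 in.
M_n = C_f(d − h_f/2) + (T − C_f)(d − a_w/2) = 113.3 × (28.7 − 2.35) + 472.45 × (28.7 − 4.201) = 2985.5 + 11574.6 = 14560.1 kip·in.
M_n = 14560.1/12 = 1213.34 kip·ft.

M_n ≈ 1210 kip·ft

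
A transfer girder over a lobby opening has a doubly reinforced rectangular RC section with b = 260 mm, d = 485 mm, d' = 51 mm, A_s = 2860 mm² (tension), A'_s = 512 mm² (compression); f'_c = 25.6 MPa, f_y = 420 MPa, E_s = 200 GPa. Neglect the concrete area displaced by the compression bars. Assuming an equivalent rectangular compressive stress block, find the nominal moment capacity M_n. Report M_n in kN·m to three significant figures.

M_n ≈ 486 kN·m

Assume both tension and compression steel yield.
Net tension couple steel: A_s − A'_s = 2348 mm².
a = (A_s − A'_s) f_y / (0.85 f'_c b) = 986160/(0.85 × 25.6 × 260) = 174.31 mm.
c = a/β₁ = 174.31/0.85 = 205.07 mm; ε'_s = 0.003(c − d')/c = 0.0023 ≥ f_y/E_s = 0.0021, so compression steel does yield.
M_n = (A_s − A'_s) f_y (d − a/2) + A'_s f_y (d − d') = [986160 × (485 − 87.155) + 215040 × (485 − 51)] × 10⁻⁶ = 392.34 + 93.33 = 485.67 kN·m.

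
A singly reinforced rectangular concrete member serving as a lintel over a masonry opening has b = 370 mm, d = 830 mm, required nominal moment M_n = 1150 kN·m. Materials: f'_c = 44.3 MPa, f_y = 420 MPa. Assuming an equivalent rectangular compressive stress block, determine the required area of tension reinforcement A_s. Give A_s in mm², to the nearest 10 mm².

A_s ≈ 3520 mm²

With M_n = 0.85 f'_c a b (d − a/2), solve the quadratic for a:
a = d − √(d² − 2M_n/(0.85 f'_c b)) = 830 − √(830² − 2 × 1150×10⁶/(0.85 × 44.3 × 370)) = 106.25 mm.
A_s = 0.85 f'_c a b / f_y = 0.85 × 44.3 × 106.25 × 370 / 420 = 3524.6 mm².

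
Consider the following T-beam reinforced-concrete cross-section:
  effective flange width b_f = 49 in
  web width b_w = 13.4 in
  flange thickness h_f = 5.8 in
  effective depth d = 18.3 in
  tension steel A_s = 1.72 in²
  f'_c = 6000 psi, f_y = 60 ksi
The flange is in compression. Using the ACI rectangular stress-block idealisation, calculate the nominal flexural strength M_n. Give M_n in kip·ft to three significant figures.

Tension: T = A_s f_y = 1.72 × 60 = 103.2 kips.
Try a within the flange: a = T/(0.85 f'_c b_f) = 103.2/(0.85 × 6 × 49) = 0.413 in.
Since a = 0.413 ≤ h_f = 5.8 in, the stress block lies entirely in the flange; analyse as a rectangular beam of width b_f.
M_n = T(d − a/2) = 103.2 × (18.3 − 0.2065) = 1867.2 kip·in.
M_n = 1867.2/12 = 155.60 kip·ft.

M_n ≈ 156 kip·ft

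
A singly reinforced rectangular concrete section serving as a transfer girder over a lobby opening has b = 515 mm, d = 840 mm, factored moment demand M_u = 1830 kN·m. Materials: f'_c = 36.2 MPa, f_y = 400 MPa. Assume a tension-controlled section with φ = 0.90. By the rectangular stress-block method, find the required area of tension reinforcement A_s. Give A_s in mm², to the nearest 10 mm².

A_s ≈ 6730 mm²

M_n = M_u/φ = 1830/0.90 = 2033.33 kN·m.
With M_n = 0.85 f'_c a b (d − a/2), solve the quadratic for a:
a = d − √(d² − 2M_n/(0.85 f'_c b)) = 840 − √(840² − 2 × 2033.33×10⁶/(0.85 × 36.2 × 515)) = 169.95 mm.
A_s = 0.85 f'_c a b / f_y = 0.85 × 36.2 × 169.95 × 515 / 400 = 6732.8 mm².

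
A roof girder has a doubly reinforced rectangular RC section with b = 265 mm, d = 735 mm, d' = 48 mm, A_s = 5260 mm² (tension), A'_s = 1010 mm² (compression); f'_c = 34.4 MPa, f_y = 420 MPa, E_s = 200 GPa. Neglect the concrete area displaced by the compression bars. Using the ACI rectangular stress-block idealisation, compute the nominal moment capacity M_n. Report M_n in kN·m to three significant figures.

Assume both tension and compression steel yield.
Net tension couple steel: A_s − A'_s = 4250 mm².
a = (A_s − A'_s) f_y / (0.85 f'_c b) = 1785000/(0.85 × 34.4 × 265) = 230.36 mm.
c = a/β₁ = 230.36/0.804 = 286.52 mm; ε'_s = 0.003(c − d')/c = 0.0025 ≥ f_y/E_s = 0.0021, so compression steel does yield.
M_n = (A_s − A'_s) f_y (d − a/2) + A'_s f_y (d − d') = [1785000 × (735 − 115.18) + 424200 × (735 − 48)] × 10⁻⁶ = 1106.38 + 291.43 = 1397.81 kN·m.

M_n ≈ 1400 kN·m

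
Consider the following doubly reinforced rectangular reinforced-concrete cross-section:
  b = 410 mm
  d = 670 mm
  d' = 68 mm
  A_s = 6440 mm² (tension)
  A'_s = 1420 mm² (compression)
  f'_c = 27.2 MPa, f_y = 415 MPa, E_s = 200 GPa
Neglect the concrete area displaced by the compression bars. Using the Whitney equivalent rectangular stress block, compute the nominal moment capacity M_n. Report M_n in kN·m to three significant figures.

M_n ≈ 1520 kN·m

Assume both tension and compression steel yield.
Net tension couple steel: A_s − A'_s = 5020 mm².
a = (A_s − A'_s) f_y / (0.85 f'_c b) = 2083300/(0.85 × 27.2 × 410) = 219.78 mm.
c = a/β₁ = 219.78/0.85 = 258.56 mm; ε'_s = 0.003(c − d')/c = 0.0022 ≥ f_y/E_s = 0.0021, so compression steel does yield.
M_n = (A_s − A'_s) f_y (d − a/2) + A'_s f_y (d − d') = [2083300 × (670 − 109.89) + 589300 × (670 − 68)] × 10⁻⁶ = 1166.88 + 354.76 = 1521.64 kN·m.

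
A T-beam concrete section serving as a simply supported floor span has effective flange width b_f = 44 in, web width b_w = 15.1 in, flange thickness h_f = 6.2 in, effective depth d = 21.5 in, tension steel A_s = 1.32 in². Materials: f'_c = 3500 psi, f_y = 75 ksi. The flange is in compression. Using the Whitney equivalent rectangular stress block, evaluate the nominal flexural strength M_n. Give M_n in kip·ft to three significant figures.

M_n ≈ 174 kip·ft

Tension: T = A_s f_y = 1.32 × 75 = 99 kips.
Try a within the flange: a = T/(0.85 f'_c b_f) = 99/(0.85 × 3.5 × 44) = 0.756 in.
Since a = 0.756 ≤ h_f = 6.2 in, the stress block lies entirely in the flange; analyse as a rectangular beam of width b_f.
M_n = T(d − a/2) = 99 × (21.5 − 0.378) = 2091.1 kip·in.
M_n = 2091.1/12 = 174.26 kip·ft.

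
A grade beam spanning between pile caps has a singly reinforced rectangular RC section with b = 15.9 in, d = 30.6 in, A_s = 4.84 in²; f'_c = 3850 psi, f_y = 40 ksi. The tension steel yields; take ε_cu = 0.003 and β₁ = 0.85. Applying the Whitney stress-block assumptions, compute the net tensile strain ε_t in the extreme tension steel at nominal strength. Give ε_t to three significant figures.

ε_t ≈ 0.0180

a = A_s f_y/(0.85 f'_c b) = 3.721 in.
β₁ = 0.85, so c = a/β₁ = 3.721/0.85 = 4.378 in.
From the linear strain diagram with ε_cu = 0.003: ε_t = 0.003 (d − c)/c = 0.003 × (30.6 − 4.378)/4.378 = 0.0180.
Since ε_t ≥ 0.005, the section is tension-controlled.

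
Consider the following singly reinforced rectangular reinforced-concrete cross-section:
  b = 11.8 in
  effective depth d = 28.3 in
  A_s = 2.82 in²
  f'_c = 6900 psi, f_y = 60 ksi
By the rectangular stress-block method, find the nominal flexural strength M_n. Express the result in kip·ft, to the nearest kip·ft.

M_n ≈ 382 kip·ft

T = A_s f_y = 2.82 × 60 = 169.2 kips.
a = T/(0.85 f'_c b) = 169.2/(0.85 × 6.9 × 11.8) = 2.445 in.
M_n = T(d − a/2) = 169.2 × (28.3 − 1.2225) = 4581.5 kip·in = 4581.5/12 = 381.79 kip·ft.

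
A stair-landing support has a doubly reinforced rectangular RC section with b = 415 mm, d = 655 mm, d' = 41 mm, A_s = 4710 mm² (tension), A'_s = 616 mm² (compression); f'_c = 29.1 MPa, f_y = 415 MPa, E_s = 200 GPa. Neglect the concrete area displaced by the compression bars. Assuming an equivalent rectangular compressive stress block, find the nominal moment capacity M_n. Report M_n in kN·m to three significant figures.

M_n ≈ 1130 kN·m

Assume both tension and compression steel yield.
Net tension couple steel: A_s − A'_s = 4094 mm².
a = (A_s − A'_s) f_y / (0.85 f'_c b) = 1699010/(0.85 × 29.1 × 415) = 165.51 mm.
c = a/β₁ = 165.51/0.842 = 196.57 mm; ε'_s = 0.003(c − d')/c = 0.0024 ≥ f_y/E_s = 0.0021, so compression steel does yield.
M_n = (A_s − A'_s) f_y (d − a/2) + A'_s f_y (d − d') = [1699010 × (655 − 82.755) + 255640 × (655 − 41)] × 10⁻⁶ = 972.25 + 156.96 = 1129.21 kN·m.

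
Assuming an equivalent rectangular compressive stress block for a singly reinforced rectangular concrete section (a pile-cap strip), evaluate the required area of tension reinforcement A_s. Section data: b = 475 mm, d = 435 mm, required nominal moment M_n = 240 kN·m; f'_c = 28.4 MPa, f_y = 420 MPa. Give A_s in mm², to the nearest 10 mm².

With M_n = 0.85 f'_c a b (d − a/2), solve the quadratic for a:
a = d − √(d² − 2M_n/(0.85 f'_c b)) = 435 − √(435² − 2 × 240×10⁶/(0.85 × 28.4 × 475)) = 51.12 mm.
A_s = 0.85 f'_c a b / f_y = 0.85 × 28.4 × 51.12 × 475 / 420 = 1395.6 mm².

A_s ≈ 1400 mm²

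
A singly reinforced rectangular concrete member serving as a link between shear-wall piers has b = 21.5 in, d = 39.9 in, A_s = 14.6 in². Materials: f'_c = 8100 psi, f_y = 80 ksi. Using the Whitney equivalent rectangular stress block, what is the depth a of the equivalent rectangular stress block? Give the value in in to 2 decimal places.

a ≈ 7.89 in

T = A_s f_y = 14.6 × 80 = 1168 kips.
a = T/(0.85 f'_c b) = 1168/(0.85 × 8.1 × 21.5) = 7.89 in.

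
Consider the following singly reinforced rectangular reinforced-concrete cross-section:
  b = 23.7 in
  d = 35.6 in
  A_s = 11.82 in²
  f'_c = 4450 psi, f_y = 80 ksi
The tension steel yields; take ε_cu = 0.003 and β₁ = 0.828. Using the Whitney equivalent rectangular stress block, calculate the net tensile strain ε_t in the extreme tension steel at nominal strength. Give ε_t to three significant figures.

ε_t ≈ 0.00538

a = A_s f_y/(0.85 f'_c b) = 10.548 in.
β₁ = 0.828, so c = a/β₁ = 10.548/0.828 = 12.739 in.
From the linear strain diagram with ε_cu = 0.003: ε_t = 0.003 (d − c)/c = 0.003 × (35.6 − 12.739)/12.739 = 0.00538.
Since ε_t ≥ 0.005, the section is tension-controlled.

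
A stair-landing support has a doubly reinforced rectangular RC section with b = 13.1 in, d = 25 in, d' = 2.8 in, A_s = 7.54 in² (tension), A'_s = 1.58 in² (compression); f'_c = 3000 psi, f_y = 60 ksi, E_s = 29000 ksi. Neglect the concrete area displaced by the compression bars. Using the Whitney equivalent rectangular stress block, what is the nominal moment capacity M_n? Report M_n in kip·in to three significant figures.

Assume both steels yield.
a = (A_s − A'_s) f_y/(0.85 f'_c b) = (7.54 − 1.58) × 60/(0.85 × 3 × 13.1) = 10.705 in.
c = a/β₁ = 10.705/0.85 = 12.594 in; ε'_s = 0.003(c − d')/c = 0.0023 ≥ ε_y = 0.0021, so the compression steel yields.
M_n = (A_s − A'_s) f_y (d − a/2) + A'_s f_y (d − d') = 357.6 × (25 − 5.3525) + 94.8 × (25 − 2.8) = 7025.9 + 2104.6 = 9130.5 kip·in.

M_n ≈ 9130 kip·in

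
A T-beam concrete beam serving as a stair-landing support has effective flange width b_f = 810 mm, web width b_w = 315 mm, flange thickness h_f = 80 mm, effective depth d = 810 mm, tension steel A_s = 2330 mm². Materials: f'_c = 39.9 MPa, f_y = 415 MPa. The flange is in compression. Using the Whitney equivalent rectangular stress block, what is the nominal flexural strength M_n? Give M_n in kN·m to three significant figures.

M_n ≈ 766 kN·m

Tension: T = A_s f_y = 2330 × 415 = 966950 N.
Try a within the flange: a = T/(0.85 f'_c b_f) = 966950/(0.85 × 39.9 × 810) = 35.20 mm.
Since a = 35.20 ≤ h_f = 80 mm, the stress block lies entirely in the flange; analyse as a rectangular beam of width b_f.
M_n = T(d − a/2) = 966950 × (810 − 17.6) = 766.21 × 10⁶ N·mm.
M_n = 766.21 kN·m.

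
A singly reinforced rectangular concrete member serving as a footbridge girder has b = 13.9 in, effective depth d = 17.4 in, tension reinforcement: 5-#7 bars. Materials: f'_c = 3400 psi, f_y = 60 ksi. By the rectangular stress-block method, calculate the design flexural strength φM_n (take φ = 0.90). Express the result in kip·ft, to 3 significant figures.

A_s = 5 × 0.6 = 3 in².
T = A_s f_y = 3 × 60 = 180 kips.
a = T/(0.85 f'_c b) = 180/(0.85 × 3.4 × 13.9) = 4.481 in.
M_n = T(d − a/2) = 180 × (17.4 − 2.2405) = 2728.7 kip·in = 2728.7/12 = 227.39 kip·ft.
φM_n = 0.90 × 227.39 = 204.65 kip·ft.

φM_n ≈ 205 kip·ft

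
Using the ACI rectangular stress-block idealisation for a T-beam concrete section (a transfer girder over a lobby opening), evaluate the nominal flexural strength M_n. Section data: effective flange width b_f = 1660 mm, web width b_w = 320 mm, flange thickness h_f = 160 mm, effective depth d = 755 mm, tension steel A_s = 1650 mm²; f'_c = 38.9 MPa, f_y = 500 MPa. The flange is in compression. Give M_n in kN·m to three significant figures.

Tension: T = A_s f_y = 1650 × 500 = 825000 N.
Try a within the flange: a = T/(0.85 f'_c b_f) = 825000/(0.85 × 38.9 × 1660) = 15.03 mm.
Since a = 15.03 ≤ h_f = 160 mm, the stress block lies entirely in the flange; analyse as a rectangular beam of width b_f.
M_n = T(d − a/2) = 825000 × (755 − 7.515) = 616.68 × 10⁶ N·mm.
M_n = 616.68 kN·m.

M_n ≈ 617 kN·m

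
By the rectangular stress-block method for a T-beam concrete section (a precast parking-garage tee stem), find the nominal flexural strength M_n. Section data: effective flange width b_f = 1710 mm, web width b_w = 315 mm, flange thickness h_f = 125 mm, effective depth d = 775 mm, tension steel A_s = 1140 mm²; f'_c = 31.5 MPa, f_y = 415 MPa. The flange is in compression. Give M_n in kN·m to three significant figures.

Tension: T = A_s f_y = 1140 × 415 = 473100 N.
Try a within the flange: a = T/(0.85 f'_c b_f) = 473100/(0.85 × 31.5 × 1710) = 10.33 mm.
Since a = 10.33 ≤ h_f = 125 mm, the stress block lies entirely in the flange; analyse as a rectangular beam of width b_f.
M_n = T(d − a/2) = 473100 × (775 − 5.165) = 364.21 × 10⁶ N·mm.
M_n = 364.21 kN·m.

M_n ≈ 364 kN·m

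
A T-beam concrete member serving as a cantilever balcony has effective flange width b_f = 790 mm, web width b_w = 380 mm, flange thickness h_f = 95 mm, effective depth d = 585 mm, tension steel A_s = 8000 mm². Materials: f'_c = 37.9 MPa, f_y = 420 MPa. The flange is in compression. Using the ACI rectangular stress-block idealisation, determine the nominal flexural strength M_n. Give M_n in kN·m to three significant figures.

Tension: T = A_s f_y = 8000 × 420 = 3360000 N.
Try a within the flange: a = T/(0.85 f'_c b_f) = 3360000/(0.85 × 37.9 × 790) = 132.02 mm.
a = 132.02 > h_f = 95 mm: the block extends into the web. Split into flange-overhang and web parts.
C_f = 0.85 f'_c (b_f − b_w) h_f = 0.85 × 37.9 × (790 − 380) × 95 = 1254774 N.
Remaining web compression depth: a_w = (T − C_f)/(0.85 f'_c b_w) = (3360000 − 1254774)/(0.85 × 37.9 × 380) = 171.97 mm.
M_n = C_f(d − h_f/2) + (T − C_f)(d − a_w/2) = 1254774 × (585 − 47.5) + 2105226 × (585 − 85.985) = 674.44 + 1050.54 = 1724.98 × 10⁶ N·mm.
M_n = 1724.98 kN·m.

M_n ≈ 1720 kN·m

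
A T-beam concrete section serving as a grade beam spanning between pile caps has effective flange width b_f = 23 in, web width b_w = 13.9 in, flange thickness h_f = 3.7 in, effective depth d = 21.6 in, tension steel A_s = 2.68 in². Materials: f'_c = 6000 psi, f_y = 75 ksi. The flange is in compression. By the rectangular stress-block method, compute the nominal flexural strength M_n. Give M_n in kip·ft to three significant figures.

Tension: T = A_s f_y = 2.68 × 75 = 201 kips.
Try a within the flange: a = T/(0.85 f'_c b_f) = 201/(0.85 × 6 × 23) = 1.714 in.
Since a = 1.714 ≤ h_f = 3.7 in, the stress block lies entirely in the flange; analyse as a rectangular beam of width b_f.
M_n = T(d − a/2) = 201 × (21.6 − 0.857) = 4169.3 kip·in.
M_n = 4169.3/12 = 347.44 kip·ft.

M_n ≈ 347 kip·ft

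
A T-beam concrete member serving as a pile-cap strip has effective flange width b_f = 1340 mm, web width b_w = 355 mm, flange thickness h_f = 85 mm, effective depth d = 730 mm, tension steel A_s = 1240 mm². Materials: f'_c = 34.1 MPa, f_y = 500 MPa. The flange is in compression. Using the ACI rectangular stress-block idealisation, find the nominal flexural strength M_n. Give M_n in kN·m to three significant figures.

Tension: T = A_s f_y = 1240 × 500 = 620000 N.
Try a within the flange: a = T/(0.85 f'_c b_f) = 620000/(0.85 × 34.1 × 1340) = 15.96 mm.
Since a = 15.96 ≤ h_f = 85 mm, the stress block lies entirely in the flange; analyse as a rectangular beam of width b_f.
M_n = T(d − a/2) = 620000 × (730 − 7.98) = 447.65 × 10⁶ N·mm.
M_n = 447.65 kN·m.

M_n ≈ 448 kN·m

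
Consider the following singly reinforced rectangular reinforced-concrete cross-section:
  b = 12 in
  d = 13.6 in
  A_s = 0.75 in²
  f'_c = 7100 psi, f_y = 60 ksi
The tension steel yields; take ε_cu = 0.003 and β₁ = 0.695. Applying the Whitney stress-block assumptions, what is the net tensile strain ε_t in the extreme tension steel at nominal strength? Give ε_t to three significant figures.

a = A_s f_y/(0.85 f'_c b) = 0.621 in.
β₁ = 0.695, so c = a/β₁ = 0.621/0.695 = 0.894 in.
From the linear strain diagram with ε_cu = 0.003: ε_t = 0.003 (d − c)/c = 0.003 × (13.6 − 0.894)/0.894 = 0.0426.
Since ε_t ≥ 0.005, the section is tension-controlled.

ε_t ≈ 0.0426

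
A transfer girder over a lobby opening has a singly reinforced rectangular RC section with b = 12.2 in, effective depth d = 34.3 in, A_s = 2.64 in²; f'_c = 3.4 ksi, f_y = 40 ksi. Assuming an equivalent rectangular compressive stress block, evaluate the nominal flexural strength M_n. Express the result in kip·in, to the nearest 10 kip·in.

M_n ≈ 3460 kip·in

T = A_s f_y = 2.64 × 40 = 105.6 kips.
a = T/(0.85 f'_c b) = 105.6/(0.85 × 3.4 × 12.2) = 2.995 in.
M_n = T(d − a/2) = 105.6 × (34.3 − 1.4975) = 3463.9 kip·in.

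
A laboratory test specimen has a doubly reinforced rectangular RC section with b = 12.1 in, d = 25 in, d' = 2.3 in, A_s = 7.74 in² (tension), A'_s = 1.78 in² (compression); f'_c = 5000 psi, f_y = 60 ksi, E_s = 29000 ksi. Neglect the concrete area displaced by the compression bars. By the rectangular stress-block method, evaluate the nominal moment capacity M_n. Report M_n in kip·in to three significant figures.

Assume both steels yield.
a = (A_s − A'_s) f_y/(0.85 f'_c b) = (7.74 − 1.78) × 60/(0.85 × 5 × 12.1) = 6.954 in.
c = a/β₁ = 6.954/0.8 = 8.693 in; ε'_s = 0.003(c − d')/c = 0.0022 ≥ ε_y = 0.0021, so the compression steel yields.
M_n = (A_s − A'_s) f_y (d − a/2) + A'_s f_y (d − d') = 357.6 × (25 − 3.477) + 106.8 × (25 − 2.3) = 7696.6 + 2424.4 = 10121.0 kip·in.

M_n ≈ 10100 kip·in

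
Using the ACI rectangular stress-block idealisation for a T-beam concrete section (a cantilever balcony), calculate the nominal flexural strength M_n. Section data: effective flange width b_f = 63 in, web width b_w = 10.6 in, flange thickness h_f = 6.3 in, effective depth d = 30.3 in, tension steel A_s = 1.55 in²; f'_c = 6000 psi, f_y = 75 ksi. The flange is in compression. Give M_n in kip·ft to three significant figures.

Tension: T = A_s f_y = 1.55 × 75 = 116.25 kips.
Try a within the flange: a = T/(0.85 f'_c b_f) = 116.25/(0.85 × 6 × 63) = 0.362 in.
Since a = 0.362 ≤ h_f = 6.3 in, the stress block lies entirely in the flange; analyse as a rectangular beam of width b_f.
M_n = T(d − a/2) = 116.25 × (30.3 − 0.181) = 3501.3 kip·in.
M_n = 3501.3/12 = 291.78 kip·ft.

M_n ≈ 292 kip·ft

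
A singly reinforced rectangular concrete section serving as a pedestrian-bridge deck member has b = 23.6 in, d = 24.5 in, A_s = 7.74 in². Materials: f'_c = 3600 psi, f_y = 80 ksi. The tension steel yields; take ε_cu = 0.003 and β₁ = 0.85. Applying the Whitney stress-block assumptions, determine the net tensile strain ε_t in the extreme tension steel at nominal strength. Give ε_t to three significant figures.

ε_t ≈ 0.00429

a = A_s f_y/(0.85 f'_c b) = 8.574 in.
β₁ = 0.85, so c = a/β₁ = 8.574/0.85 = 10.087 in.
From the linear strain diagram with ε_cu = 0.003: ε_t = 0.003 (d − c)/c = 0.003 × (24.5 − 10.087)/10.087 = 0.00429.
ε_t is between 0.004 and 0.005 — transition zone.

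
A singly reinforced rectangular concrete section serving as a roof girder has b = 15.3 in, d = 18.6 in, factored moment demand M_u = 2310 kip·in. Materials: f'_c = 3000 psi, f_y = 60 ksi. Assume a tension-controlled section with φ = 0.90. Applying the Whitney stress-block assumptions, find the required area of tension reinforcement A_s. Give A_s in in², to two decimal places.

M_n = M_u/φ = 2310/0.90 = 2566.67 kip·in.
From M_n = 0.85 f'_c a b (d − a/2):
a = d − √(d² − 2M_n/(0.85 f'_c b)) = 18.6 − √(18.6² − 2 × 2566.67/(0.85 × 3 × 15.3)) = 3.958 in.
A_s = 0.85 f'_c a b / f_y = 0.85 × 3 × 3.958 × 15.3 / 60 = 2.574 in².

A_s ≈ 2.57 in²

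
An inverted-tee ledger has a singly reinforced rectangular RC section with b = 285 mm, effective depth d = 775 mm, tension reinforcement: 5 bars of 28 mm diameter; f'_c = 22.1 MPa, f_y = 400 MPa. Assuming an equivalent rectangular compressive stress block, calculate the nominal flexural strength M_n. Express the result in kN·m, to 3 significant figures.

M_n ≈ 813 kN·m

A_s = 5 × 616 = 3080 mm².
T = A_s f_y = 3080 × 400 = 1232000 N = 1232 kN.
From C = T: a = T/(0.85 f'_c b) = 1232000/(0.85 × 22.1 × 285) = 230.12 mm.
M_n = T(d − a/2) = 1232 kN × (775 − 115.06) mm = 813.05 kN·m.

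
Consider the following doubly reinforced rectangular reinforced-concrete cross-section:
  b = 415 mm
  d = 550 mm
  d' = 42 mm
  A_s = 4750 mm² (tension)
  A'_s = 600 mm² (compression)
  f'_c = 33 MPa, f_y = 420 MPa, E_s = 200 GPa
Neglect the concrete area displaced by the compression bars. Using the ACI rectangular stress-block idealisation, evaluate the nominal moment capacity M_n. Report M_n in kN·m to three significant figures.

M_n ≈ 956 kN·m

Assume both tension and compression steel yield.
Net tension couple steel: A_s − A'_s = 4150 mm².
a = (A_s − A'_s) f_y / (0.85 f'_c b) = 1743000/(0.85 × 33 × 415) = 149.73 mm.
c = a/β₁ = 149.73/0.814 = 183.94 mm; ε'_s = 0.003(c − d')/c = 0.0023 ≥ f_y/E_s = 0.0021, so compression steel does yield.
M_n = (A_s − A'_s) f_y (d − a/2) + A'_s f_y (d − d') = [1743000 × (550 − 74.865) + 252000 × (550 − 42)] × 10⁻⁶ = 828.16 + 128.02 = 956.18 kN·m.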